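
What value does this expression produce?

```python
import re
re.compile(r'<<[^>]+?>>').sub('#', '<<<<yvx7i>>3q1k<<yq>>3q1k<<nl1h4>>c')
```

Matches: at [0:11] → '<<<<yvx7i>>'; at [15:21] → '<<yq>>'; at [25:34] → '<<nl1h4>>'.
`sub` substitutes '#' at each match site.

'#3q1k#3q1k#c'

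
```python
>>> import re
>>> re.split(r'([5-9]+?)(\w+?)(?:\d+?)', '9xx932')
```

['', '9', 'xx', '32']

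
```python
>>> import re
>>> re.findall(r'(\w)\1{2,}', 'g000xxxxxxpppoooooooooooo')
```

The backreference `\1` re-matches whatever the first group consumed, character for character.
Scanning left to right: at [1:4] match '000', group 1 = '0'; at [4:10] match 'xxxxxx', group 1 = 'x'; at [10:13] match 'ppp', group 1 = 'p'; at [13:25] match 'oooooooooooo', group 1 = 'o'.
One capturing group, so `findall` returns just the captured substring from each match — 4 in all.

['0', 'x', 'p', 'o']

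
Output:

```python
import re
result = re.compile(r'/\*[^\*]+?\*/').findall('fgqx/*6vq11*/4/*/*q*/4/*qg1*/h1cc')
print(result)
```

Matches: at [4:13] → '/*6vq11*/'; at [16:21] → '/*q*/'; at [22:29] → '/*qg1*/'.
No capturing groups, so `findall` returns the 3 full match strings.

['/*6vq11*/', '/*q*/', '/*qg1*/']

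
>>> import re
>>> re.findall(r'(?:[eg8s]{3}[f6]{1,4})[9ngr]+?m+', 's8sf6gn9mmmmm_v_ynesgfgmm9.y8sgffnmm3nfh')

['s8sf6gn9mmmmm', 'esgfgmm', '8sgffnmm']

Since nothing is captured, `findall` lists the 3 matched substrings directly.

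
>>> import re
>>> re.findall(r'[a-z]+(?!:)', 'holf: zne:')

The negative lookahead/lookbehind blocks any match where the forbidden context is present.
Scanning left to right: at [0:3] → 'hol'; at [6:8] → 'zn'.
`findall` yields the raw match text (2 of them) because the pattern has no groups.

['hol', 'zn']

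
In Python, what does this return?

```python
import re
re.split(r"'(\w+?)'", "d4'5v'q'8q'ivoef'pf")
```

Because the pattern has a capturing group, `split` also inserts each captured text between the pieces.

['d4', '5v', 'q', '8q', "ivoef'pf"]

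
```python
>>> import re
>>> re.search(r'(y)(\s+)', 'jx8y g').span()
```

Pattern: a literal 'y' (captured); then one or more of whitespace (captured).
The match spans [3:5] → 'y '.

(3, 5)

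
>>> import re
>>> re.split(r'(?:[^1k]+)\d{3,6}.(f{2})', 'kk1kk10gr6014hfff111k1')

['kk1kk1', 'ff', 'f111k1']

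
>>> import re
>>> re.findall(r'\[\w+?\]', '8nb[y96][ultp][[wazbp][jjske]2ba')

['[y96]', '[ultp]', '[wazbp]', '[jjske]']

Walking the string: at [3:8] → '[y96]'; at [8:14] → '[ultp]'; at [15:22] → '[wazbp]'; at [22:29] → '[jjske]'.
No capturing groups, so `findall` returns the 4 full match strings.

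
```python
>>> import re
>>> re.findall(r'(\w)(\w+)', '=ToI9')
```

Pattern: a word character (captured); then one or more of a word character (captured).
Multiple groups make `findall` return tuples — one 2-tuple for the one match.

[('T', 'oI9')]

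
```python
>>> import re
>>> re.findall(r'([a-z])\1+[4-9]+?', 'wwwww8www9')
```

['w', 'w']

`\1` has to match the exact text group 1 already captured.
Scanning left to right: at [0:6] match 'wwwww8', group 1 = 'w'; at [6:10] match 'www9', group 1 = 'w'.
One capturing group, so `findall` returns just the captured substring from each match — 2 in all.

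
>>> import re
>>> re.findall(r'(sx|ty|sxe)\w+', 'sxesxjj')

Alternation isn't longest-match — the leftmost alternative that fits at this position is chosen.
Walking the string: at [0:7] match 'sxesxjj', group 1 = 'sx'.
With a single group, `findall` returns only what that group captured — 1 item.

['sx']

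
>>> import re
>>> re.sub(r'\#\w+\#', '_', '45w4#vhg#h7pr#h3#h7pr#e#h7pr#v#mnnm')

'45w4_h7pr_h7pr_h7pr_mnnm'

Matches: at [4:9] → '#vhg#'; at [13:17] → '#h3#'; at [21:24] → '#e#'; at [28:31] → '#v#'.
Every occurrence is swapped for '_'.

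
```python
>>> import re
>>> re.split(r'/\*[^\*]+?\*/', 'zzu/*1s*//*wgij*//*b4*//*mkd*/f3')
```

['zzu', '', '', '', 'f3']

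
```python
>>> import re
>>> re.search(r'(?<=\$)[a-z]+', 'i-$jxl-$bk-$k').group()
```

'jxl'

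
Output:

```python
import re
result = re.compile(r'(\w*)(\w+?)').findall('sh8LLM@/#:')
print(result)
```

[('sh8LL', 'M')]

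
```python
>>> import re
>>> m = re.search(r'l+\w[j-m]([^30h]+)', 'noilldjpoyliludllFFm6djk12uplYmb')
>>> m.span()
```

Pattern: one or more of the literal 'l', then a word character, then a character in [j-m]; then one or more of any character except [30h] (captured).
Unlike `match`, `search` isn't anchored — it looks for the pattern anywhere in the string.
The match spans [3:32] → 'lldjpoyliludllFFm6djk12uplYmb'.
Captured: group 1 = 'poyliludllFFm6djk12uplYmb'.

(3, 32)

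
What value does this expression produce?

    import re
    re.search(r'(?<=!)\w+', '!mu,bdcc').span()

(1, 3)

The lookaround is zero-width — it requires the adjacent text to match without consuming it, so the asserted text isn't part of the match.
Unlike `match`, `search` isn't anchored — it looks for the pattern anywhere in the string.
The match spans [1:3] → 'mu'.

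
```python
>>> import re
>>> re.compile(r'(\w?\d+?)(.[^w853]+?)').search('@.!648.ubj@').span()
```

(3, 7)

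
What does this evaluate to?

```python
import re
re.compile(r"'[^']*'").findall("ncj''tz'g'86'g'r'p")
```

["''", "'g'", "'g'"]

`findall` yields the raw match text (3 of them) because the pattern has no groups.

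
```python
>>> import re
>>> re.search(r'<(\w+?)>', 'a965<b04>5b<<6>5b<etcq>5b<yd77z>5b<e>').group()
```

`re.search` tries every starting position until one works.
The match spans [4:9] → '<b04>'.
Captured: group 1 = 'b04'.

'<b04>'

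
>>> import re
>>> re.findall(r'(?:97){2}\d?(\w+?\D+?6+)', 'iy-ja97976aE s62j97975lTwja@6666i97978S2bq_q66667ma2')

['aE s6', 'lTwja@6666', 'S2bq_q6666']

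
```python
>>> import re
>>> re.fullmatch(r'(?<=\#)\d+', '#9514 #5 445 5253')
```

None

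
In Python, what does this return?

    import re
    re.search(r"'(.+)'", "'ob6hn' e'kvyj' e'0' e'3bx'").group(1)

"ob6hn' e'kvyj' e'0' e'3bx"

The match spans [0:27] → "'ob6hn' e'kvyj' e'0' e'3bx'".
Captured: group 1 = "ob6hn' e'kvyj' e'0' e'3bx".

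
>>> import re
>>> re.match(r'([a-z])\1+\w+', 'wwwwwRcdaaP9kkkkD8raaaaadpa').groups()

('w',)

A backreference is literal: `\1` must see the identical characters the first group matched.
With `match`, the pattern is implicitly anchored at the beginning.
The match spans [0:27] → 'wwwwwRcdaaP9kkkkD8raaaaadpa'.
Captured: group 1 = 'w'.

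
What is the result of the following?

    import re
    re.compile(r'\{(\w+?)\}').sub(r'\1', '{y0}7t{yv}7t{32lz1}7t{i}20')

The replacement refers to a captured group, so each match is rewritten using its own captured text.

'y07tyv7t32lz17ti20'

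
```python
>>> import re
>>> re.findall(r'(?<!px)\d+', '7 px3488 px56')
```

['7', '488', '6']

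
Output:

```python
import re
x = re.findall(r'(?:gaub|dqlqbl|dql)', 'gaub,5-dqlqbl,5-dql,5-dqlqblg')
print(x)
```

`|` is ordered: at each position the engine commits to the first alternative that works.
Scanning left to right: at [0:4] → 'gaub'; at [7:13] → 'dqlqbl'; at [16:19] → 'dql'; at [22:28] → 'dqlqbl'.
No capturing groups, so `findall` returns the 4 full match strings.

['gaub', 'dqlqbl', 'dql', 'dqlqbl']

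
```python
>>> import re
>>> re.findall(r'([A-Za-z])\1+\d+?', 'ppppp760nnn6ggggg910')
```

`\1` is not a pattern — it's the concrete string captured by group 1, re-applied verbatim.
Scanning left to right: at [0:6] match 'ppppp7', group 1 = 'p'; at [8:12] match 'nnn6', group 1 = 'n'; at [12:18] match 'ggggg9', group 1 = 'g'.
`findall` collects group 1 from each match (3 total).

['p', 'n', 'g']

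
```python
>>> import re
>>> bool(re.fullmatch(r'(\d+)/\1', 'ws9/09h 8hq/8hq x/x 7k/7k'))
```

False

`\1` has to match the exact text group 1 already captured.
`re.fullmatch` is like wrapping the pattern in `^…$` (in single-line mode).
Here the string isn't matched end-to-end, so the call returns None, and `bool(None)` is False.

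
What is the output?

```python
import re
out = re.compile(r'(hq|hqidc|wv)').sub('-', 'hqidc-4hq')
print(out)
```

-idc-4-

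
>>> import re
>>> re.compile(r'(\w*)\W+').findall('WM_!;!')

The pattern matches zero or more of a word character (captured); then one or more of a non-word character.
Scanning left to right: at [0:6] match 'WM_!;!', group 1 = 'WM_'.
With a single group, `findall` returns only what that group captured — 1 item.

['WM_']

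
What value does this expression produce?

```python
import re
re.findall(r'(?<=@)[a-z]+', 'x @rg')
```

['rg']

Lookahead/lookbehind check context without consuming it, so the matched span excludes the asserted characters.
Matches: at [3:5] → 'rg'.
`findall` yields the raw match text (1 of them) because the pattern has no groups.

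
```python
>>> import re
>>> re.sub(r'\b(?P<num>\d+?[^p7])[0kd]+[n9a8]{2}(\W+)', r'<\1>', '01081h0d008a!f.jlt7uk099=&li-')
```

'<01081h>f.jlt7uk099=&li-'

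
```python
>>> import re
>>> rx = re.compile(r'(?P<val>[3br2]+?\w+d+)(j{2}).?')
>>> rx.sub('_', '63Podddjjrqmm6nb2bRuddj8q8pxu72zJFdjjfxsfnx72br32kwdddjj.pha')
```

The pattern matches one or more of one of [3br2] (lazy), then one or more of a word character, then one or more of a literal 'd' (captured as 'val'); then exactly 2 of a literal 'j' (captured); then optionally any character.
Matches: at [1:57] → '3Podddjjrqmm6nb2bRuddj8q8pxu72zJFdjjfxsfnx72br32kwdddjj.'.
Every occurrence is swapped for '_'.

'6_pha'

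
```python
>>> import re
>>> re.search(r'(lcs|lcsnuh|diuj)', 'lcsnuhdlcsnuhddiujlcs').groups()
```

('lcs',)

Alternation tries branches left to right and keeps the first one that lets the overall match succeed at that position.
`search` walks the string left to right and returns the first match it finds.
The match spans [0:3] → 'lcs'.
Captured: group 1 = 'lcs'.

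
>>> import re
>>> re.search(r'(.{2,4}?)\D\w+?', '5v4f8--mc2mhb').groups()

('5v4',)

The match spans [0:5] → '5v4f8'.
Captured: group 1 = '5v4'.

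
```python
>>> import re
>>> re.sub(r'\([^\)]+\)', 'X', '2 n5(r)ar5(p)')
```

'2 n5Xar5X'

Matches: at [4:7] → '(r)'; at [10:13] → '(p)'.
`sub` substitutes 'X' at each match site.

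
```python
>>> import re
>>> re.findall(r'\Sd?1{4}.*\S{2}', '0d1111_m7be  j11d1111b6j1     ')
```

No capturing groups, so `findall` returns the 1 full match string.

['0d1111_m7be  j11d1111b6j1']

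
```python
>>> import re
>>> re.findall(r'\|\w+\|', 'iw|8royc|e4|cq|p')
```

Scanning left to right: at [2:9] → '|8royc|'; at [11:15] → '|cq|'.
Since nothing is captured, `findall` lists the 2 matched substrings directly.

['|8royc|', '|cq|']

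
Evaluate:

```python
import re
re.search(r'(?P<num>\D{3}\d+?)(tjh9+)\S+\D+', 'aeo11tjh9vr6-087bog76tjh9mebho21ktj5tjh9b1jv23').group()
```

'aeo11tjh9vr6-087bog76tjh9mebho21ktj5tjh9b1jv'

The match spans [0:44] → 'aeo11tjh9vr6-087bog76tjh9mebho21ktj5tjh9b1jv'.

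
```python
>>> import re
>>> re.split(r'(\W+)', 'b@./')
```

['b', '@./', '']

This matches one or more of a non-word character (captured).
Matches to split on: at [1:4] → '@./'.
`re.split` interleaves the captured-group text with the surrounding fragments.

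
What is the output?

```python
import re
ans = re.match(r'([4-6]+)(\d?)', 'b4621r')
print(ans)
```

None

This matches one or more of a character in [4-6] (captured); then optionally a digit (captured).
`re.match` only tries the pattern at the start of the string.
Here position 0 doesn't satisfy it, so the call returns None.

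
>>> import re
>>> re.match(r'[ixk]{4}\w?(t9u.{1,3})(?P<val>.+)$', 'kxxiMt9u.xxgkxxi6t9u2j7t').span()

(0, 24)

The pattern matches exactly 4 of one of [ixk], then optionally a word character; then the literal 't9u', then 1 to 3 of any character (captured); then one or more of any character (captured as 'val'); then anchored at the end.
`re.match` only tries the pattern at the start of the string.
The match spans [0:24] → 'kxxiMt9u.xxgkxxi6t9u2j7t'.
Captured: group 1 = 't9u.xx', group 2 = 'gkxxi6t9u2j7t'.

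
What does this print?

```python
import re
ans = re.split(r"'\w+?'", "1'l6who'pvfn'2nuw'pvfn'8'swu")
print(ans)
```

['1', 'pvfn', 'pvfn', 'swu']

Matches to split on: at [1:8] → "'l6who'"; at [12:18] → "'2nuw'"; at [22:25] → "'8'".
The string is cut at each match, leaving 4 pieces.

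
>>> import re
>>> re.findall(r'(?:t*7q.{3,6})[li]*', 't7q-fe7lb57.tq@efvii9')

The pattern matches zero or more of a literal 't', then the literal '7q', then 3 to 6 of any character (non-capturing group); then zero or more of one of [li].
Matches: at [0:9] → 't7q-fe7lb'.
With no groups in the pattern, `findall` gives back each whole match — 1 here.

['t7q-fe7lb']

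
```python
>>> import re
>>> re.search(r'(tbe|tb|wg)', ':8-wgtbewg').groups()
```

`re.search` tries every starting position until one works.
The match spans [3:5] → 'wg'.
Captured: group 1 = 'wg'.

('wg',)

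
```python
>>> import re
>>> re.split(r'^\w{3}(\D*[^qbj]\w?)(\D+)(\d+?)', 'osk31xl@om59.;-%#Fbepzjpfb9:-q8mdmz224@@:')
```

Pattern: anchored at the start of the string; then exactly 3 of a word character; then zero or more of a non-digit, then any character except [qbj], then optionally a word character (captured); then one or more of a non-digit (captured); then one or more of a digit (lazy) (captured).
A `+?`/`*?`/`{m,n}?` starts at its minimum and grows only as far as needed for what follows to match.
Matches to split on: at [0:11] → 'osk31xl@om5'.
With a capturing group present, the delimiter's captured portion is kept in the result list.

['', '31', 'xl@om', '5', '9.;-%#Fbepzjpfb9:-q8mdmz224@@:']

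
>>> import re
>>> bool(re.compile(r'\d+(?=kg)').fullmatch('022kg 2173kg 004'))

False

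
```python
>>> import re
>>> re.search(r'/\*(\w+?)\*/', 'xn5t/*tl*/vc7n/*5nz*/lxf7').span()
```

(4, 10)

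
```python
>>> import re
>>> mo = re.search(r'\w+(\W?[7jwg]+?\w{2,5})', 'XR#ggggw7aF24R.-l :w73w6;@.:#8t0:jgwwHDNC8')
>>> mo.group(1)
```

Pattern: one or more of a word character; then optionally a non-word character, then one or more of one of [7jwg] (lazy), then 2 to 5 of a word character (captured).
A non-greedy quantifier consumes as few characters as it can — just enough that the remainder of the pattern still matches from where it stops; whatever follows it matches normally.
Unlike `match`, `search` isn't anchored — it looks for the pattern anywhere in the string.
The match spans [0:9] → 'XR#ggggw7'.
Captured: group 1 = '#ggggw7'.

'#ggggw7'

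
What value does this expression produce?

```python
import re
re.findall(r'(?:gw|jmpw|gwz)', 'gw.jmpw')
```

['gw', 'jmpw']

Matches: at [0:2] → 'gw'; at [3:7] → 'jmpw'.
`findall` yields the raw match text (2 of them) because the pattern has no groups.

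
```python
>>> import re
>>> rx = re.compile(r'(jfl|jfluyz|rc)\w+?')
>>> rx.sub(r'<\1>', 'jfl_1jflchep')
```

Matches: at [0:4] → 'jfl_'; at [5:9] → 'jflc'.
`\1` in the replacement pulls in group 1's text for each match.

'<jfl>1<jfl>hep'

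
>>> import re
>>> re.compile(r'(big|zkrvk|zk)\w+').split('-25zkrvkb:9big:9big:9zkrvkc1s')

['-25', 'zkrvk', ':9big:9big:9', 'zkrvk', '']

`|` is ordered: at each position the engine commits to the first alternative that works.
Matches to split on: at [3:9] → 'zkrvkb'; at [21:29] → 'zkrvkc1s'.
`re.split` interleaves the captured-group text with the surrounding fragments.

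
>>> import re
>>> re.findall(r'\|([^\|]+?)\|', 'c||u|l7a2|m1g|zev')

Walking the string: at [2:5] match '|u|', group 1 = 'u'; at [9:14] match '|m1g|', group 1 = 'm1g'.
`findall` collects group 1 from each match (2 total).

['u', 'm1g']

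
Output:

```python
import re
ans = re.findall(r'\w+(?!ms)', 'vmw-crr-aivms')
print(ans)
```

`(?!…)`/`(?<!…)` only lets a position through if the neighbouring text does NOT match; no characters are consumed.
With no groups in the pattern, `findall` gives back each whole match — 3 here.

['vmw', 'crr', 'aivms']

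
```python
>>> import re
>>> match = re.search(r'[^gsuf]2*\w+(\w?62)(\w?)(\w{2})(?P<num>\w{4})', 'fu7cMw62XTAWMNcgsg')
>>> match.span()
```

(2, 15)

The pattern matches any character except [gsuf], then zero or more of the literal '2', then one or more of a word character; then optionally a word character, then the literal '62' (captured); then optionally a word character (captured); then exactly 2 of a word character (captured); then exactly 4 of a word character (captured as 'num').
Unlike `match`, `search` isn't anchored — it looks for the pattern anywhere in the string.
The match spans [2:15] → '7cMw62XTAWMNc'.
Captured: group 1 = '62', group 2 = 'X', group 3 = 'TA', group 4 = 'WMNc'.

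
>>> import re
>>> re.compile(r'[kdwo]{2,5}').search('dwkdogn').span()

(0, 5)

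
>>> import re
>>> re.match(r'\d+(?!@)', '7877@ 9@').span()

(0, 3)

`match` is anchored at position 0; if the pattern doesn't fit there, it returns None.
The match spans [0:3] → '787'.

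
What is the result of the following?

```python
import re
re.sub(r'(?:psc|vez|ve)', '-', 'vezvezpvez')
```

`|` is ordered: at each position the engine commits to the first alternative that works.
Matches: at [0:3] → 'vez'; at [3:6] → 'vez'; at [7:10] → 'vez'.
`sub` substitutes '-' at each match site.

'--p-'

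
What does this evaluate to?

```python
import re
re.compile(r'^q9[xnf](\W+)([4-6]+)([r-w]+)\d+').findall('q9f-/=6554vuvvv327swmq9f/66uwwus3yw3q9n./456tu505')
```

[('-/=', '6554', 'vuvvv')]

Pattern: anchored at the start of the string; then the literal 'q9', then one of [xnf]; then one or more of a non-word character (captured); then one or more of a character in [4-6] (captured); then one or more of a character in [r-w] (captured); then one or more of a digit.
Matches: at [0:18] match 'q9f-/=6554vuvvv327', groups = ('-/=', '6554', 'vuvvv').
With 3 capturing groups, `findall` returns a 3-tuple per match.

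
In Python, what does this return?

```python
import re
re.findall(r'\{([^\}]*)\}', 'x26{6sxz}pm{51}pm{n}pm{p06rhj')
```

['6sxz', '51', 'n']

Scanning left to right: at [3:9] match '{6sxz}', group 1 = '6sxz'; at [11:15] match '{51}', group 1 = '51'; at [17:20] match '{n}', group 1 = 'n'.
With a single group, `findall` returns only what that group captured — 3 items.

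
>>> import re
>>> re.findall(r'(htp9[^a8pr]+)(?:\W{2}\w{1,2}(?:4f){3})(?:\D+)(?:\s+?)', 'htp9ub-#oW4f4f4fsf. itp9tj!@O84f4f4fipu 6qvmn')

['htp9ub']

Pattern: the literal 'h', then the literal 'tp9', then one or more of any character except [a8pr] (captured); then exactly 2 of a non-word character, then 1 to 2 of a word character, then the literal '4f' repeated 3 times (non-capturing group); then one or more of a non-digit (non-capturing group); then one or more of whitespace (lazy) (non-capturing group).
Matches: at [0:20] match 'htp9ub-#oW4f4f4fsf. ', group 1 = 'htp9ub'.
With a single group, `findall` returns only what that group captured — 1 item.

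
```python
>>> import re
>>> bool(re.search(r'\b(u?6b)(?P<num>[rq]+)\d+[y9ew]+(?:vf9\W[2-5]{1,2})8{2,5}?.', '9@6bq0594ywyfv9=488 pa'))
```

This matches a word boundary (`\b`, zero-width); then optionally a literal 'u', then the literal '6b' (captured); then one or more of one of [rq] (captured as 'num'); then one or more of a digit, then one or more of one of [y9ew]; then the literal 'vf9', then a non-word character, then 1 to 2 of a character in [2-5] (non-capturing group); then 2 to 5 of a literal '8' (lazy), then any character.
`re.search` scans for the first position where the pattern succeeds.
Here nothing in the string fits, so the call returns None, and `bool(None)` is False.

False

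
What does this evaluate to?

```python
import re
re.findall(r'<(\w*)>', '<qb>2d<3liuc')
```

['qb']

Matches: at [0:4] match '<qb>', group 1 = 'qb'.
`findall` collects group 1 from the one match (1 total).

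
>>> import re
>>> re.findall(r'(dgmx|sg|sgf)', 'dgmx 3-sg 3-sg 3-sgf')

['dgmx', 'sg', 'sg', 'sg']

`|` is ordered: at each position the engine commits to the first alternative that works.
Scanning left to right: at [0:4] match 'dgmx', group 1 = 'dgmx'; at [7:9] match 'sg', group 1 = 'sg'; at [12:14] match 'sg', group 1 = 'sg'; at [17:19] match 'sg', group 1 = 'sg'.
Because there's exactly one group, `findall` drops the full match and keeps group 1 from each hit.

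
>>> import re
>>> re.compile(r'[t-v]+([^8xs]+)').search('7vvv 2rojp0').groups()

(' 2rojp0',)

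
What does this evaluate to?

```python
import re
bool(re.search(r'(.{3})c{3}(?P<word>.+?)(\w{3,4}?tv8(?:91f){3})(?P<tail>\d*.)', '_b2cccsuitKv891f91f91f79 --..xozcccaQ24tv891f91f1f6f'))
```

False

This matches exactly 3 of any character (captured); then exactly 3 of a literal 'c'; then one or more of any character (lazy) (captured as 'word'); then 3 to 4 of a word character (lazy), then the literal 'tv8', then the literal '91f' repeated 3 times (captured); then zero or more of a digit, then any character (captured as 'tail').
Unlike `match`, `search` isn't anchored — it looks for the pattern anywhere in the string.
Here nothing in the string fits, so the call returns None, and `bool(None)` is False.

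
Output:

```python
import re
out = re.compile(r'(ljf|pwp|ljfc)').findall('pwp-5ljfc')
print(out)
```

['pwp', 'ljf']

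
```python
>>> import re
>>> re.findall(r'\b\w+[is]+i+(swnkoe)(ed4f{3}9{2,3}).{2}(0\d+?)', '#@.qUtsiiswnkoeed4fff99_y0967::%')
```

[('swnkoe', 'ed4fff99', '09')]

Pattern: a word boundary (`\b`, zero-width); then one or more of a word character, then one or more of one of [is], then one or more of a literal 'i'; then the literal 'swn', then the literal 'koe' (captured); then the literal 'ed4', then exactly 3 of the literal 'f', then 2 to 3 of a literal '9' (captured); then exactly 2 of any character; then a literal '0', then one or more of a digit (lazy) (captured).
Scanning left to right: at [3:27] match 'qUtsiiswnkoeed4fff99_y09', groups = ('swnkoe', 'ed4fff99', '09').
3 groups means the one result is a tuple of 3 captured strings — 1 here.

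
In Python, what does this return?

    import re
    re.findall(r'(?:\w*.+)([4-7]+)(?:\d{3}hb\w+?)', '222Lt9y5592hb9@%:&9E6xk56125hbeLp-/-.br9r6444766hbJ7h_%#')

['4']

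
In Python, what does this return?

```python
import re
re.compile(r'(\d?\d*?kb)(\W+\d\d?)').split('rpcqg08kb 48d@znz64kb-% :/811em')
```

['rpcqg', '08kb', ' 48', 'd@znz', '64kb', '-% :/81', '1em']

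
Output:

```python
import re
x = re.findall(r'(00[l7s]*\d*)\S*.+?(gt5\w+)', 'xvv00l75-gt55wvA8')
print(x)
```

[('00l75', 'gt55wvA8')]

The pattern matches the literal '00', then zero or more of one of [l7s], then zero or more of a digit (captured); then zero or more of a non-whitespace character, then one or more of any character (lazy); then the literal 'gt5', then one or more of a word character (captured).
Matches: at [3:17] match '00l75-gt55wvA8', groups = ('00l75', 'gt55wvA8').
Multiple groups make `findall` return tuples — one 2-tuple for the one match.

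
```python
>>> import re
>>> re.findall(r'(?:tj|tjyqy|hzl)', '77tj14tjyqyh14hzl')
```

`|` is ordered: at each position the engine commits to the first alternative that works.
Matches: at [2:4] → 'tj'; at [6:8] → 'tj'; at [14:17] → 'hzl'.
No capturing groups, so `findall` returns the 3 full match strings.

['tj', 'tj', 'hzl']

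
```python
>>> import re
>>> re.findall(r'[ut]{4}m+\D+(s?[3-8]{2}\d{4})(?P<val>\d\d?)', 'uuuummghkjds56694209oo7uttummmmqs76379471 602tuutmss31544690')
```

Pattern: exactly 4 of one of [ut], then one or more of the literal 'm'; then one or more of a non-digit; then optionally the literal 's', then exactly 2 of a character in [3-8], then exactly 4 of a digit (captured); then a digit, then optionally a digit (captured as 'val').
Matches: at [0:20] match 'uuuummghkjds56694209', groups = ('566942', '09'); at [23:41] match 'uttummmmqs76379471', groups = ('763794', '71').
Multiple groups make `findall` return tuples — one 2-tuple for each match.

[('566942', '09'), ('763794', '71')]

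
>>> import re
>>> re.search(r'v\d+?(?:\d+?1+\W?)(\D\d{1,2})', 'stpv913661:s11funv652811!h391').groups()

The match spans [3:14] → 'v913661:s11'.
Captured: group 1 = 's11'.

('s11',)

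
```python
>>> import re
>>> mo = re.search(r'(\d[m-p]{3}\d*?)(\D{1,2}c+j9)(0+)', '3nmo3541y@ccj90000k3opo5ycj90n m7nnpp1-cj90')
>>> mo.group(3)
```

The match spans [0:18] → '3nmo3541y@ccj90000'.
Captured: group 1 = '3nmo3541', group 2 = 'y@ccj9', group 3 = '0000'.

'0000'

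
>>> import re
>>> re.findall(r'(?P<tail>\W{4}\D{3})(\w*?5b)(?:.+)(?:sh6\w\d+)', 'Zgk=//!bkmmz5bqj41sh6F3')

[('=//!bkm', 'mz5b')]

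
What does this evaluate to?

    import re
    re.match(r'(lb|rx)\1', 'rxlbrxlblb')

`\1` has to match the exact text group 1 already captured.
`re.match` only tries the pattern at the start of the string.
Here position 0 doesn't satisfy it, so the call returns None.

None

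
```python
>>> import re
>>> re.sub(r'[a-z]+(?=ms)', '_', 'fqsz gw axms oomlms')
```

Because the assertion is zero-width, the text it checks is not consumed and won't appear in the result.
Matches: at [8:10] → 'ax'; at [13:17] → 'ooml'.
`sub` substitutes '_' at each match site.

'fqsz gw _ms _ms'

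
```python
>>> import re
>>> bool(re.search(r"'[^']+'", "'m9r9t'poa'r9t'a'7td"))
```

`re.search` tries every starting position until one works.
The match spans [0:7] → "'m9r9t'".

True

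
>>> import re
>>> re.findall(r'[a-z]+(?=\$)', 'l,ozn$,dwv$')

['ozn', 'dwv']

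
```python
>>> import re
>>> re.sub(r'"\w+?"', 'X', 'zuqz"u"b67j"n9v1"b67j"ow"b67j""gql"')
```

Matches: at [4:7] → '"u"'; at [11:17] → '"n9v1"'; at [21:25] → '"ow"'; at [30:35] → '"gql"'.
Each match is replaced by 'X'.

'zuqzXb67jXb67jXb67j"X'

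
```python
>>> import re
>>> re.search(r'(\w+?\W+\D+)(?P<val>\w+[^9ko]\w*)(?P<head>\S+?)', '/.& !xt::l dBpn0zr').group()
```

The match spans [5:18] → 'xt::l dBpn0zr'.

'xt::l dBpn0zr'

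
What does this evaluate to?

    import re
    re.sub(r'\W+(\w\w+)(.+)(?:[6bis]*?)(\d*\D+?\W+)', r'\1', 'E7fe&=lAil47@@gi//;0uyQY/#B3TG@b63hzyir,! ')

'E7felAil47'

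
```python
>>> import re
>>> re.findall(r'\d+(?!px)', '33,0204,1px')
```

A negative assertion filters positions out without eating any characters.
No capturing groups, so `findall` returns the 2 full match strings.

['33', '0204']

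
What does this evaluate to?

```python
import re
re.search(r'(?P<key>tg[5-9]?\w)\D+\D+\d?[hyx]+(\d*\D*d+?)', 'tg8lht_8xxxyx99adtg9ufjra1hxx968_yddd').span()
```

Pattern: the literal 'tg', then optionally a character in [5-9], then a word character (captured as 'key'); then one or more of a non-digit; then one or more of a non-digit; then optionally a digit, then one or more of one of [hyx]; then zero or more of a digit, then zero or more of a non-digit, then one or more of the literal 'd' (lazy) (captured).
Unlike `match`, `search` isn't anchored — it looks for the pattern anywhere in the string.
The match spans [0:17] → 'tg8lht_8xxxyx99ad'.
Captured: group 1 = 'tg8l', group 2 = '99ad'.

(0, 17)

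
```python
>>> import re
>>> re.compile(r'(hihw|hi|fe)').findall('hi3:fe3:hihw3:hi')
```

['hi', 'fe', 'hihw', 'hi']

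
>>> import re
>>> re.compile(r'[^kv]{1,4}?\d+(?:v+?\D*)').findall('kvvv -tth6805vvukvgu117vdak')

['-tth6805vvukvgu', '117vdak']

No capturing groups, so `findall` returns the 2 full match strings.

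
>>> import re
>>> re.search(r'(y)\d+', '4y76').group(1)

'y'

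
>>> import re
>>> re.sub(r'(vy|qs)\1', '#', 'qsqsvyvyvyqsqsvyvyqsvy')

After group 1 captures some text, `\1` only succeeds where that same text appears again.
Each match is replaced by '#'.

'##vy##qsvy'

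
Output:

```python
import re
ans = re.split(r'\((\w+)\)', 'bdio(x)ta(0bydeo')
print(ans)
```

['bdio', 'x', 'ta(0bydeo']

Matches to split on: at [4:7] → '(x)'.
With a capturing group present, the delimiter's captured portion is kept in the result list.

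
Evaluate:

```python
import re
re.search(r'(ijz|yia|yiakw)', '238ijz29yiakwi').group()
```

'ijz'

`search` walks the string left to right and returns the first match it finds.
The match spans [3:6] → 'ijz'.
Captured: group 1 = 'ijz'.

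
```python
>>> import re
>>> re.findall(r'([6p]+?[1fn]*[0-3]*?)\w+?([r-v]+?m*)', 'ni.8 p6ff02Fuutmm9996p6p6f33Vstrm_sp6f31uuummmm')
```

The pattern matches one or more of one of [6p] (lazy), then zero or more of one of [1fn], then zero or more of a character in [0-3] (lazy) (captured); then one or more of a word character (lazy); then one or more of a character in [r-v] (lazy), then zero or more of a literal 'm' (captured).
Walking the string: at [5:13] match 'p6ff02Fu', groups = ('p', 'u'); at [20:30] match '6p6p6f33Vs', groups = ('6', 's'); at [35:41] match 'p6f31u', groups = ('p', 'u').
`findall` packs the 2 group values into a tuple for every match.

[('p', 'u'), ('6', 's'), ('p', 'u')]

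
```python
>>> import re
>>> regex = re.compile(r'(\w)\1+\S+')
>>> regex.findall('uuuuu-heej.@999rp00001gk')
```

['u']

After group 1 captures some text, `\1` only succeeds where that same text appears again.
Scanning left to right: at [0:24] match 'uuuuu-heej.@999rp00001gk', group 1 = 'u'.
With a single group, `findall` returns only what that group captured — 1 item.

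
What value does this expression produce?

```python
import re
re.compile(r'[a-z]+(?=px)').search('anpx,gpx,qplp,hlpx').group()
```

Because the assertion is zero-width, the text it checks is not consumed and won't appear in the result.
The match spans [0:2] → 'an'.

'an'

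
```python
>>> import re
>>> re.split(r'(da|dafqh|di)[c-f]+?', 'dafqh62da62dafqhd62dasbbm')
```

Alternation isn't longest-match — the leftmost alternative that fits at this position is chosen.
Matches to split on: at [0:3] → 'daf'; at [11:14] → 'daf'.
With a capturing group present, the delimiter's captured portion is kept in the result list.

['', 'da', 'qh62da62', 'da', 'qhd62dasbbm']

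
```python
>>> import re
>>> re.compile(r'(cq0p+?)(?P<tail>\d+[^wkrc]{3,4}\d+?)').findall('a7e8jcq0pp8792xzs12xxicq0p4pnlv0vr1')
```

This matches the literal 'cq0', then one or more of a literal 'p' (lazy) (captured); then one or more of a digit, then 3 to 4 of any character except [wkrc], then one or more of a digit (lazy) (captured as 'tail').
2 groups means each result is a tuple of 2 captured strings — 2 here.

[('cq0pp', '8792xzs12'), ('cq0p', '4pnlv0')]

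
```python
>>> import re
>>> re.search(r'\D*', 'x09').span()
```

(0, 1)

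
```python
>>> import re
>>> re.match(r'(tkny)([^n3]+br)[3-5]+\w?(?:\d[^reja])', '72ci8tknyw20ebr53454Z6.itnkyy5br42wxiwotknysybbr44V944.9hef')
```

`re.match` won't scan ahead — the pattern has to work from the very first character.
Here the pattern fails at index 0, so the call returns None.

None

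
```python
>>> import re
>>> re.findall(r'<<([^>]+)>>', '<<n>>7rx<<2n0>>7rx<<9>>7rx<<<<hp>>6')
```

Matches: at [0:5] match '<<n>>', group 1 = 'n'; at [8:15] match '<<2n0>>', group 1 = '2n0'; at [18:23] match '<<9>>', group 1 = '9'; at [26:34] match '<<<<hp>>', group 1 = '<<hp'.
With a single group, `findall` returns only what that group captured — 4 items.

['n', '2n0', '9', '<<hp']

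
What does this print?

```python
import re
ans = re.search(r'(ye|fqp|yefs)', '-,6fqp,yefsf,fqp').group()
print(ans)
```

`search` walks the string left to right and returns the first match it finds.
The match spans [3:6] → 'fqp'.
Captured: group 1 = 'fqp'.

fqp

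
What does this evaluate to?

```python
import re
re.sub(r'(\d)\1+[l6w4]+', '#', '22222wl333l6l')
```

`\1` is not a pattern — it's the concrete string captured by group 1, re-applied verbatim.
Matches: at [0:7] → '22222wl'; at [7:13] → '333l6l'.
Each match is replaced by '#'.

'##'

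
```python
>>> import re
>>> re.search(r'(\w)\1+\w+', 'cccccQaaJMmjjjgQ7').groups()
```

The match spans [0:17] → 'cccccQaaJMmjjjgQ7'.
Captured: group 1 = 'c'.

('c',)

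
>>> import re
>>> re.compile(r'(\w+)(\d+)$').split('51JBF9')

['', '51JBF', '9', '']

The pattern matches one or more of a word character (captured); then one or more of a digit (captured); then anchored at the end.
`re.split` interleaves the captured-group text with the surrounding fragments.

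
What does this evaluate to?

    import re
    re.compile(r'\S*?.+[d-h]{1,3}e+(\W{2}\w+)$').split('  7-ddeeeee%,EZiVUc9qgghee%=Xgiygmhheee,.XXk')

The pattern matches zero or more of a non-whitespace character (lazy), then one or more of any character, then 1 to 3 of a character in [d-h]; then one or more of a literal 'e'; then exactly 2 of a non-word character, then one or more of a word character (captured); then anchored at the end.
Matches to split on: at [0:44] → '  7-ddeeeee%,EZiVUc9qgghee%=Xgiygmhheee,.XXk'.
The group in the pattern means `split` returns the separators' captures alongside the pieces.

['', ',.XXk', '']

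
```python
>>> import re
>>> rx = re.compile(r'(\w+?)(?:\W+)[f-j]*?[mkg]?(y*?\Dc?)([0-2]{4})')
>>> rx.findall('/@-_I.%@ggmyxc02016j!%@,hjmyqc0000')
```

[('_I', 'yxc', '0201'), ('6j', 'yqc', '0000')]

Pattern: one or more of a word character (lazy) (captured); then one or more of a non-word character (non-capturing group); then zero or more of a character in [f-j] (lazy), then optionally one of [mkg]; then zero or more of a literal 'y' (lazy), then a non-digit, then optionally the literal 'c' (captured); then exactly 4 of a character in [0-2] (captured).
3 groups means each result is a tuple of 3 captured strings — 2 here.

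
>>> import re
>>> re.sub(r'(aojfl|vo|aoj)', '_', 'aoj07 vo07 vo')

'_07 _07 _'

`sub` substitutes '_' at each match site.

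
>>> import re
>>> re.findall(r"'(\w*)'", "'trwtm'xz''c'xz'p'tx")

Walking the string: at [0:7] match "'trwtm'", group 1 = 'trwtm'; at [9:11] match "''", group 1 = ''; at [12:16] match "'xz'", group 1 = 'xz'.
With a single group, `findall` returns only what that group captured — 3 items.

['trwtm', '', 'xz']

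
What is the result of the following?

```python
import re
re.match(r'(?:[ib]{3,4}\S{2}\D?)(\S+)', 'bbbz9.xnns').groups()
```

('xnns',)

This matches 3 to 4 of one of [ib], then exactly 2 of a non-whitespace character, then optionally a non-digit (non-capturing group); then one or more of a non-whitespace character (captured).
`re.match` only tries the pattern at the start of the string.
The match spans [0:10] → 'bbbz9.xnns'.
Captured: group 1 = 'xnns'.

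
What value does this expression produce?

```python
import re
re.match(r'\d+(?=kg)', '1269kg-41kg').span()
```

(0, 4)

Because the assertion is zero-width, the text it checks is not consumed and won't appear in the result.
With `match`, the pattern is implicitly anchored at the beginning.
The match spans [0:4] → '1269'.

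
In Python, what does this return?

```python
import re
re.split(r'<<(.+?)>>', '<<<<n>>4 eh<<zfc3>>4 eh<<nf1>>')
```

['', '<<n', '4 eh', 'zfc3', '4 eh', 'nf1', '']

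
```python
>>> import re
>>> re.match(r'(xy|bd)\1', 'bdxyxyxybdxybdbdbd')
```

After group 1 captures some text, `\1` only succeeds where that same text appears again.
`re.match` only tries the pattern at the start of the string.
Here the string doesn't start with a match, so the call returns None.

None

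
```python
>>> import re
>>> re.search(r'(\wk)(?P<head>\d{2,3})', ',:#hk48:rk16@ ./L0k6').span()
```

The match spans [3:7] → 'hk48'.

(3, 7)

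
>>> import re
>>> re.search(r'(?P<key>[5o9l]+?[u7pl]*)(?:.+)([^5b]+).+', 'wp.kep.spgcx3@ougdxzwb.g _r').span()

(14, 27)

The pattern matches one or more of one of [5o9l] (lazy), then zero or more of one of [u7pl] (captured as 'key'); then one or more of any character (non-capturing group); then one or more of any character except [5b] (captured); then one or more of any character.
`re.search` tries every starting position until one works.
The match spans [14:27] → 'ougdxzwb.g _r'.
Captured: group 1 = 'ou', group 2 = '_'.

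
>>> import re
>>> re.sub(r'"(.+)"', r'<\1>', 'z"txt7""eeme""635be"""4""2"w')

Matches: at [1:27] → '"txt7""eeme""635be"""4""2"'.
The replacement refers to a captured group, so each match is rewritten using its own captured text.

'z<txt7""eeme""635be"""4""2>w'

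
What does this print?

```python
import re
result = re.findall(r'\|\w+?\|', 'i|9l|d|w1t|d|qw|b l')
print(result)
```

['|9l|', '|w1t|', '|qw|']

Scanning left to right: at [1:5] → '|9l|'; at [6:11] → '|w1t|'; at [12:16] → '|qw|'.
With no groups in the pattern, `findall` gives back each whole match — 3 here.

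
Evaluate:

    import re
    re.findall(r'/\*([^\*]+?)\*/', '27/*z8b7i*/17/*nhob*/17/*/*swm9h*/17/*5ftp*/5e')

['z8b7i', 'nhob', 'swm9h', '5ftp']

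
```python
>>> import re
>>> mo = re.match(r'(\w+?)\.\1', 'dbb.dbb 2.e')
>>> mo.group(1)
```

The match spans [0:7] → 'dbb.dbb'.
Captured: group 1 = 'dbb'.

'dbb'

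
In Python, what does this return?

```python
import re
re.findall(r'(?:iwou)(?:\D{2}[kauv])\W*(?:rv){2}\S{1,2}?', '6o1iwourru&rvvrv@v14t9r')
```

[]

Since nothing is captured, `findall` lists the 0 matched substrings directly.
Nothing in the string satisfies the pattern, so the list is empty.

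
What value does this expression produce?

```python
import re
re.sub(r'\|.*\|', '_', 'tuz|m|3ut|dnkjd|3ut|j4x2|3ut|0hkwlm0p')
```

'tuz_0hkwlm0p'

Each match is replaced by '_'.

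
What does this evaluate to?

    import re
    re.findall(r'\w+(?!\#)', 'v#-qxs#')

['qx']

Because the assertion is negative and zero-width, positions next to the forbidden text are skipped.
Matches: at [3:5] → 'qx'.
Since nothing is captured, `findall` lists the 1 matched substring directly.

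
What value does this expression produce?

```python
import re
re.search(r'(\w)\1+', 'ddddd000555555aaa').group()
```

'ddddd'

`\1` is not a pattern — it's the concrete string captured by group 1, re-applied verbatim.
The match spans [0:5] → 'ddddd'.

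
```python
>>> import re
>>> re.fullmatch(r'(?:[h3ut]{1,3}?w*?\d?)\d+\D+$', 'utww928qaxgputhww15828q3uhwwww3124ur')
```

This matches 1 to 3 of one of [h3ut] (lazy), then zero or more of a literal 'w' (lazy), then optionally a digit (non-capturing group); then one or more of a digit; then one or more of a non-digit; then anchored at the end.
`re.fullmatch` is like wrapping the pattern in `^…$` (in single-line mode).
Here the string isn't matched end-to-end, so the call returns None.

None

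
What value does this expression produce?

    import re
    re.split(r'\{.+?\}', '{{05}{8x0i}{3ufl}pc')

['', '', '', 'pc']

A `+?`/`*?`/`{m,n}?` starts at its minimum and grows only as far as needed for what follows to match.
Each match becomes a cut point; 4 segments remain.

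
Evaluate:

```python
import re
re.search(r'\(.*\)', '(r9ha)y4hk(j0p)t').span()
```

Unlike `match`, `search` isn't anchored — it looks for the pattern anywhere in the string.
The match spans [0:15] → '(r9ha)y4hk(j0p)'.

(0, 15)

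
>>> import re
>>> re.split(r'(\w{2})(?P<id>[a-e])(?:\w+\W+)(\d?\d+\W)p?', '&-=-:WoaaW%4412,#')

With a capturing group present, the delimiter's captured portion is kept in the result list.

['&-=-:', 'Wo', 'a', '4412,', '#']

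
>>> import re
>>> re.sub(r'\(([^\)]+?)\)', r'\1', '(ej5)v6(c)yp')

Matches: at [0:5] → '(ej5)'; at [7:10] → '(c)'.
The replacement refers to a captured group, so each match is rewritten using its own captured text.

'ej5v6cyp'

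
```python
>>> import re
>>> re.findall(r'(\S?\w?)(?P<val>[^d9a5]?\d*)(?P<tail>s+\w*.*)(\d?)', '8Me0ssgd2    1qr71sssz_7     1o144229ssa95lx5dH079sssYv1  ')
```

[('8M', 'e0', 'ssgd2    1qr71sssz_7     1o144229ssa95lx5dH079sssYv1  ', '')]

The pattern matches optionally a non-whitespace character, then optionally a word character (captured); then optionally any character except [d9a5], then zero or more of a digit (captured as 'val'); then one or more of a literal 's', then zero or more of a word character, then zero or more of any character (captured as 'tail'); then optionally a digit (captured).
Matches: at [0:58] match '8Me0ssgd2    1qr71sssz_7     1o144229ssa95lx5dH079sssYv1  ', groups = ('8M', 'e0', 'ssgd2    1qr71sssz_7     1o144229ssa95lx5dH079sssYv1  ', '').
`findall` packs the 4 group values into a tuple for every match.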